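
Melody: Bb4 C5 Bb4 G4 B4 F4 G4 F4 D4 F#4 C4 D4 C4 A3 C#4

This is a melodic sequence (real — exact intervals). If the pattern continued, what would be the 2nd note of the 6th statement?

Grouping in 5s, the 2nd note of each cell is C5, G4, D4.
Each moves down a 4th. Continuing: A3 → E3 → B2.

B2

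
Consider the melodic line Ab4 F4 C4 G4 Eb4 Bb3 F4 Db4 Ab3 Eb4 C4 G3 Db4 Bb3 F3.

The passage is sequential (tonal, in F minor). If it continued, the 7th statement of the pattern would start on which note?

Bb3

Taking 3-note groups, the heads are Ab4, G4, F4, Eb4, Db4: the pattern moves down a 2nd.
Extending the heads down a 2nd: C4 → Bb3.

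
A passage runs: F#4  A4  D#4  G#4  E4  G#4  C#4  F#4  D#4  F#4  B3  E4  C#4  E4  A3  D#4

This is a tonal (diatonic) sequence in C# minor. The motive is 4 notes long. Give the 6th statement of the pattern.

A3 C#4 F#3 B3

Taking 4-note groups, the heads are F#4, E4, D#4, C#4: the pattern moves down a 2nd.
Carrying on: B3 → A3.
From A3 the diatonic shape gives A3 C#4 F#3 B3.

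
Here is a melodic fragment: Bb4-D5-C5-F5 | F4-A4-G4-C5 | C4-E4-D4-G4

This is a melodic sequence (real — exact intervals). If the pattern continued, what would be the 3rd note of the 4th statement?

A3

Grouping in 4s, the 3rd note of each cell is C5, G4, D4.
Each moves down a 4th; the next is A3.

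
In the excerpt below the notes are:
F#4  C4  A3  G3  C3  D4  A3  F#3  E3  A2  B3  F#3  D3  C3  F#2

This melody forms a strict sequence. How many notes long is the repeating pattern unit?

5

15 notes total. Splitting into 3 groups of 5:
F#4 C4 A3 G3 C3 | D4 A3 F#3 E3 A2 | B3 F#3 D3 C3 F#2
Each cell is the previous one down a 3rd — so the unit is 5 notes.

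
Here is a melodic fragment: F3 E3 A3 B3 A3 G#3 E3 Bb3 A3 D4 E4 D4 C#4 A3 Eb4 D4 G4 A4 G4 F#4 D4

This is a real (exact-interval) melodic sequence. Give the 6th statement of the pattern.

The 7-note cells begin on F3, Bb3, Eb4 — each up a 4th from the last.
Extending up a 4th: Ab4 → Db5 → Gb5.
From Gb5 the exact shape gives Gb5 F5 Bb5 C6 Bb5 A5 F5.

Gb5 F5 Bb5 C6 Bb5 A5 F5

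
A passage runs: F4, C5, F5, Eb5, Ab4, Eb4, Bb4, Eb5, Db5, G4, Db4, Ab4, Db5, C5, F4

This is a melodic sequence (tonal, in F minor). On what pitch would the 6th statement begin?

Unit = 5 notes; the statements start on F4, Eb4, Db4, moving down a 2nd each time.
Continuing: C4 → Bb3 → Ab3. Statement 6 starts on Ab3.

Ab3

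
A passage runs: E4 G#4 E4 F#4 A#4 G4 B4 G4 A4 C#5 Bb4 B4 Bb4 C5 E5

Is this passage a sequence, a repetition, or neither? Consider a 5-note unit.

Note 2 of cell 3 is B4; if this were a sequence it would be D5. No unit length gives a consistent transposition pattern.

neither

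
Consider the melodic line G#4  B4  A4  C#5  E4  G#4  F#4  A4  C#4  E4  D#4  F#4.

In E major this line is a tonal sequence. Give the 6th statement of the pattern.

D#3 F#3 E3 G#3

With a 4-note motive the entries are G#4, E4, C#4, each down a 3rd from the previous.
Continuing the starts: A3 → F#3 → D#3.
From D#3 the diatonic shape gives D#3 F#3 E3 G#3.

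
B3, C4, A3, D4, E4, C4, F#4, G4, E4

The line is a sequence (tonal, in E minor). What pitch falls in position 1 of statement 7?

The unit is 3 notes. Position-1 pitches of the 3 shown cells: B3, D4, F#4.
Each moves up a 3rd. Continuing: A4 → C5 → E5 → G5.

G5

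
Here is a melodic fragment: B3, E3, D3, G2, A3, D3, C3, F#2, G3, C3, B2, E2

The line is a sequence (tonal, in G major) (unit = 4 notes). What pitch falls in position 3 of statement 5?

G2

Grouping in 4s, the 3rd note of each cell is D3, C3, B2.
Extending down a 2nd: A2 → G2.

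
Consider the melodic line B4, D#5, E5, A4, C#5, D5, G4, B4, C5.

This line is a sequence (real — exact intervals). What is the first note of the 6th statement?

The 3-note cells begin on B4, A4, G4 — each down a 2nd from the last.
Continuing: F4 → Eb4 → Db4. Statement 6 starts on Db4.

Db4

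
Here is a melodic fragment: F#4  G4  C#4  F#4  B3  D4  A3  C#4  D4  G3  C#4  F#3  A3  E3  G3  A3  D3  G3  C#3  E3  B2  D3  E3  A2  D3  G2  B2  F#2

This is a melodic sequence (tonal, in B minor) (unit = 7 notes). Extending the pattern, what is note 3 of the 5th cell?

E2

The unit is 7 notes. Position-3 pitches of the 4 shown cells: C#4, G3, D3, A2.
Each moves down a 4th; the next is E2.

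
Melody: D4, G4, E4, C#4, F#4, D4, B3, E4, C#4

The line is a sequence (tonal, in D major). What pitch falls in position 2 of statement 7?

With 3-note cells, note 2 of each statement runs G4, F#4, E4.
Carrying that down a 2nd forward: D4 → C#4 → B3 → A3.

A3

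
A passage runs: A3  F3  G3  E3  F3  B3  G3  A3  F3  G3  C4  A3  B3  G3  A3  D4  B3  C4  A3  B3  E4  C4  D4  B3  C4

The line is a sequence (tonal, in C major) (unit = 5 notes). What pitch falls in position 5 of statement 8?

F4

With 5-note cells, note 5 of each statement runs F3, G3, A3, B3, C4.
Each moves up a 2nd. Continuing: D4 → E4 → F4.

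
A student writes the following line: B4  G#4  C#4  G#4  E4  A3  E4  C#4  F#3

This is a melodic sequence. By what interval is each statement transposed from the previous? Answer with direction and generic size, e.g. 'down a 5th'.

With a 3-note motive the entries are B4, G#4, E4, each down a 3rd from the previous.
From B4 to G#4: down a 3rd.

down a 3rd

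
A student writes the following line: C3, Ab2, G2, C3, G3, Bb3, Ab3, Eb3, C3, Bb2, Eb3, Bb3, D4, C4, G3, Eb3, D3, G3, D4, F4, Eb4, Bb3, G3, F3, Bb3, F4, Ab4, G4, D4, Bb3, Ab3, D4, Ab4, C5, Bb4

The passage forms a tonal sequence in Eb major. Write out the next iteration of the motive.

Taking 7-note groups, the heads are C3, Eb3, G3, Bb3, D4: the pattern moves up a 3rd.
So cell 6 is F4 D4 C4 F4 C5 Eb5 D5.

F4 D4 C4 F4 C5 Eb5 D5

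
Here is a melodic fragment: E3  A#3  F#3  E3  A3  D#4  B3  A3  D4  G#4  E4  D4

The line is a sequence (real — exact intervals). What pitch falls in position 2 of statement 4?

C#5

With 4-note cells, note 2 of each statement runs A#3, D#4, G#4.
Each moves up a 4th; the next is C#5.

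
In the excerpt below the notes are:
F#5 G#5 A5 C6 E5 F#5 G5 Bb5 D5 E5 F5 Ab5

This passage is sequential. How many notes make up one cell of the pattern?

4

Try groups of 4 (3 cells in 12 notes):
F#5 G#5 A5 C6 | E5 F#5 G5 Bb5 | D5 E5 F5 Ab5
That's a consistent down a 2nd shift per cell, and no other grouping gives one.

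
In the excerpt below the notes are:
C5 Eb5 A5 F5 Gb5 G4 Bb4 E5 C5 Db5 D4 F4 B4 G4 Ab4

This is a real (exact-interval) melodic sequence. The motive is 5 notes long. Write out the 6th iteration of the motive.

B2 D3 G#3 E3 F3

With a 5-note motive the entries are C5, G4, D4, each down a 4th from the previous.
Extending down a 4th: A3 → E3 → B2.
From B2 the exact shape gives B2 D3 G#3 E3 F3.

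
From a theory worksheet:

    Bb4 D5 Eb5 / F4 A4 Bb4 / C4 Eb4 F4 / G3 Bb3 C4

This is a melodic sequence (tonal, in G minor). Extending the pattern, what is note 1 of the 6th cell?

A2

With 3-note cells, note 1 of each statement runs Bb4, F4, C4, G3.
Each moves down a 4th. Continuing: D3 → A2.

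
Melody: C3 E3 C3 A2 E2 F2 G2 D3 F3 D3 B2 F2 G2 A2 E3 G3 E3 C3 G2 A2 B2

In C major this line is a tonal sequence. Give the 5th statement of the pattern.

The 7-note cells begin on C3, D3, E3 — each up a 2nd from the last.
Continuing the starts: F3 → G3.
So cell 5 is G3 B3 G3 E3 B2 C3 D3.

G3 B3 G3 E3 B2 C3 D3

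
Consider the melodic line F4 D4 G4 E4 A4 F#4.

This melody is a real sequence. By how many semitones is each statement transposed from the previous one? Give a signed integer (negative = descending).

Unit = 2 notes; the statements start on F4, G4, A4, moving up a 2nd each time.
F4 to G4 spans +2 semitones.

2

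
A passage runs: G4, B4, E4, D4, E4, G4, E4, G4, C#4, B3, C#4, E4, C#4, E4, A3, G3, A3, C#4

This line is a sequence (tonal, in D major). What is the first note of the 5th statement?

With a 6-note motive the entries are G4, E4, C#4, each down a 3rd from the previous.
Continuing: A3 → F#3. Statement 5 starts on F#3.

F#3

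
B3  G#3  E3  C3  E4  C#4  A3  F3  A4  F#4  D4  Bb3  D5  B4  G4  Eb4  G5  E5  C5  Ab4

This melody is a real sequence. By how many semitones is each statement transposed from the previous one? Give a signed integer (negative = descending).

With a 4-note motive the entries are B3, E4, A4, D5, G5, each up a 4th from the previous.
B3 to E4 spans +5 semitones.

5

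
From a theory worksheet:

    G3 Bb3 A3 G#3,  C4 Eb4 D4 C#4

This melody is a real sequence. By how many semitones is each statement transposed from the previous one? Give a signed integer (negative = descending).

Taking 4-note groups, the heads are G3, C4: the pattern moves up a 4th.
Counting half-steps from G3 to C4: 5.

5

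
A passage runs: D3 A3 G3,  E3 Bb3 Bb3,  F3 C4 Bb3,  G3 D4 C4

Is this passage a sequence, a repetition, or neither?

Note 3 of cell 2 is Bb3; if this were a sequence it would be A3. No unit length gives a consistent transposition pattern.

neither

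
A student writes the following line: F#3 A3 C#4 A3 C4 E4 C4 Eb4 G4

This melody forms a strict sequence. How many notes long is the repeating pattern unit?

There are 9 notes; a 3-note unit gives 3 cells:
F#3 A3 C#4 | A3 C4 E4 | C4 Eb4 G4
Each cell is the previous one up a 3rd — so the unit is 3 notes.

3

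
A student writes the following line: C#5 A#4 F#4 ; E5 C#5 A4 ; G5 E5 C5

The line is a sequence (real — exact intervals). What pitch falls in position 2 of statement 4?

G5

The unit is 3 notes. Position-2 pitches of the 3 shown cells: A#4, C#5, E5.
One more up a 3rd gives G5.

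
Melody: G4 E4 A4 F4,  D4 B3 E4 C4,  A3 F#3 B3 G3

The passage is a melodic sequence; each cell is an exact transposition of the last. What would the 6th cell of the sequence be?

With a 4-note motive the entries are G4, D4, A3, each down a 4th from the previous.
Carrying on: E3 → B2 → F#2.
So cell 6 is F#2 D#2 G#2 E2.

F#2 D#2 G#2 E2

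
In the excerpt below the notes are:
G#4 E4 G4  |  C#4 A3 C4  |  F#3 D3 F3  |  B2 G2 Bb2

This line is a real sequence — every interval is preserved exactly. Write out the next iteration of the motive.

Unit = 3 notes; the statements start on G#4, C#4, F#3, B2, moving down a 5th each time.
From E2 the exact shape gives E2 C2 Eb2.

E2 C2 Eb2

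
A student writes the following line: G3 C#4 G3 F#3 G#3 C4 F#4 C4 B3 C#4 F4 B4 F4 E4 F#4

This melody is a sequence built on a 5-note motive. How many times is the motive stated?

15 notes in groups of 5 gives 15/5 = 3 statements.
Starts: G3, C4, F4 — each up a 4th.

3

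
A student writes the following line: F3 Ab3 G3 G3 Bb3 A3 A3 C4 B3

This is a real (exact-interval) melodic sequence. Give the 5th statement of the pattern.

C#4 E4 D#4

With a 3-note motive the entries are F3, G3, A3, each up a 2nd from the previous.
Extending up a 2nd: B3 → C#4.
So cell 5 is C#4 E4 D#4.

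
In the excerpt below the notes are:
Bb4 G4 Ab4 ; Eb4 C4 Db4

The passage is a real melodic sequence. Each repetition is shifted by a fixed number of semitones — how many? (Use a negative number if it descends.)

With a 3-note motive the entries are Bb4, Eb4, each down a 5th from the previous.
Counting half-steps from Bb4 to Eb4: -7.

-7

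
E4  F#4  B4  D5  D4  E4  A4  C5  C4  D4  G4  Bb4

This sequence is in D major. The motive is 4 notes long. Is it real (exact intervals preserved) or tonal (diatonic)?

real

Each cell has the same semitone pattern (2, 5, 3) — intervals are preserved exactly.
And C5 lies outside D major, so the sequence is real rather than tonal.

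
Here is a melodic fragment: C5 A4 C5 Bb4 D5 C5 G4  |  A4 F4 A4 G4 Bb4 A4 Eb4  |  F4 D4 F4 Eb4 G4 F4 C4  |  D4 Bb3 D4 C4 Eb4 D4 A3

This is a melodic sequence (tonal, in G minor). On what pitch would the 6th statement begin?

G3

With a 7-note motive the entries are C5, A4, F4, D4, each down a 3rd from the previous.
Extending the heads down a 3rd: Bb3 → G3.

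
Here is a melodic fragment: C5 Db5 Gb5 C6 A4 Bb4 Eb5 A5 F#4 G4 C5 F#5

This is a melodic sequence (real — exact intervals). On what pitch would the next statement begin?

Unit = 4 notes; the statements start on C5, A4, F#4, moving down a 3rd each time.
One more step down a 3rd gives D#4.

D#4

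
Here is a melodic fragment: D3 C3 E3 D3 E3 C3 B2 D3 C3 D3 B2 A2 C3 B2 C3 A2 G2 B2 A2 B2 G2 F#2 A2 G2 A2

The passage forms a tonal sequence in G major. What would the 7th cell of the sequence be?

E2 D2 F#2 E2 F#2

With a 5-note motive the entries are D3, C3, B2, A2, G2, each down a 2nd from the previous.
Extending down a 2nd: F#2 → E2.
From E2 the diatonic shape gives E2 D2 F#2 E2 F#2.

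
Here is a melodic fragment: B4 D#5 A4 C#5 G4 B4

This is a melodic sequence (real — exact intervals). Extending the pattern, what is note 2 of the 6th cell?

F4

With 2-note cells, note 2 of each statement runs D#5, C#5, B4.
Carrying that down a 2nd forward: A4 → G4 → F4.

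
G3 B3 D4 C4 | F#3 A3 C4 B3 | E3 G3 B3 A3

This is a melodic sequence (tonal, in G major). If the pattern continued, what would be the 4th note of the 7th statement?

The unit is 4 notes. Position-4 pitches of the 3 shown cells: C4, B3, A3.
Carrying that down a 2nd forward: G3 → F#3 → E3 → D3.

D3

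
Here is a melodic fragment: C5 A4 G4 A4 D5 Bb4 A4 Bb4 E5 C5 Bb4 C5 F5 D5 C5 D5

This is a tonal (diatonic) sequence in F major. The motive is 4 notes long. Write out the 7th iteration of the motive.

Bb5 G5 F5 G5

Unit = 4 notes; the statements start on C5, D5, E5, F5, moving up a 2nd each time.
Continuing the starts: G5 → A5 → Bb5.
So cell 7 is Bb5 G5 F5 G5.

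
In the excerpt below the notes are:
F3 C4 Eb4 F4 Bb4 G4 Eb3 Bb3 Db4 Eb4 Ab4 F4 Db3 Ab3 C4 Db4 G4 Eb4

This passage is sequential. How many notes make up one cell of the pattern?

Try groups of 6 (3 cells in 18 notes):
F3 C4 Eb4 F4 Bb4 G4 | Eb3 Bb3 Db4 Eb4 Ab4 F4 | Db3 Ab3 C4 Db4 G4 Eb4
That's a consistent down a 2nd shift per cell, and no other grouping gives one.

6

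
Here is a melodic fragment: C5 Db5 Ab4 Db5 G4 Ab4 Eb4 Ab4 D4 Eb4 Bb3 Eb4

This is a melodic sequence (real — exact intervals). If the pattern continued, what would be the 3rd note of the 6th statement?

The unit is 4 notes. Position-3 pitches of the 3 shown cells: Ab4, Eb4, Bb3.
Each moves down a 4th. Continuing: F3 → C3 → G2.

G2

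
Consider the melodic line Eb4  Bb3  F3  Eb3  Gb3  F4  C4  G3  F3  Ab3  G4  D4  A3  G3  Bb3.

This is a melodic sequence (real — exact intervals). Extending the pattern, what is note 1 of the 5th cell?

B4

The unit is 5 notes. Position-1 pitches of the 3 shown cells: Eb4, F4, G4.
Carrying that up a 2nd forward: A4 → B4.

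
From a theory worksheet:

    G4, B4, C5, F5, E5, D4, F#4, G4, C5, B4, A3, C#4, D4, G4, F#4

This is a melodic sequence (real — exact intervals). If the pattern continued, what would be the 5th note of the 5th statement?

With 5-note cells, note 5 of each statement runs E5, B4, F#4.
Carrying that down a 4th forward: C#4 → G#3.

G#3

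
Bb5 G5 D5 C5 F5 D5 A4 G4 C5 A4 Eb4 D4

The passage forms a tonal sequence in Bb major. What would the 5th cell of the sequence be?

D4 Bb3 F3 Eb3

Unit = 4 notes; the statements start on Bb5, F5, C5, moving down a 4th each time.
Extending down a 4th: G4 → D4.
Statement 5 starts on D4 and keeps the same diatonic contour: D4 Bb3 F3 Eb3.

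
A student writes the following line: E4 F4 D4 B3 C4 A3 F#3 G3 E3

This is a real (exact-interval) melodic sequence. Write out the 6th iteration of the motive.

Unit = 3 notes; the statements start on E4, B3, F#3, moving down a 4th each time.
Continuing the starts: C#3 → G#2 → D#2.
So cell 6 is D#2 E2 C#2.

D#2 E2 C#2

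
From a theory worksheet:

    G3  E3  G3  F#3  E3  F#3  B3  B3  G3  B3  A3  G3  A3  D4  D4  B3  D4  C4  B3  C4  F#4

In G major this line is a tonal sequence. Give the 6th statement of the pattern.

Unit = 7 notes; the statements start on G3, B3, D4, moving up a 3rd each time.
Carrying on: F#4 → A4 → C5.
From C5 the diatonic shape gives C5 A4 C5 B4 A4 B4 E5.

C5 A4 C5 B4 A4 B4 E5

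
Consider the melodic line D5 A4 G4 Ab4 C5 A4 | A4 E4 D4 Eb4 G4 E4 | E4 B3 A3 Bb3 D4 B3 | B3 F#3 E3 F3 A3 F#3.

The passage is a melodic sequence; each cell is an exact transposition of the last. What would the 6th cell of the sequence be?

Taking 6-note groups, the heads are D5, A4, E4, B3: the pattern moves down a 4th.
Extending down a 4th: F#3 → C#3.
Statement 6 starts on C#3 and keeps the same exact contour: C#3 G#2 F#2 G2 B2 G#2.

C#3 G#2 F#2 G2 B2 G#2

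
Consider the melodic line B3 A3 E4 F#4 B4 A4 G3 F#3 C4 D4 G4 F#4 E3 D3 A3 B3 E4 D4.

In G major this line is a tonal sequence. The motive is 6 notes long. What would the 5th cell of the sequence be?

A2 G2 D3 E3 A3 G3

Unit = 6 notes; the statements start on B3, G3, E3, moving down a 3rd each time.
Continuing the starts: C3 → A2.
From A2 the diatonic shape gives A2 G2 D3 E3 A3 G3.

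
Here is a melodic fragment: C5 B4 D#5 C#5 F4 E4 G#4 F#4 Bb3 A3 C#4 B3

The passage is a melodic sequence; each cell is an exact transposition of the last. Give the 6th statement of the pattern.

Taking 4-note groups, the heads are C5, F4, Bb3: the pattern moves down a 5th.
Extending down a 5th: Eb3 → Ab2 → Db2.
From Db2 the exact shape gives Db2 C2 E2 D2.

Db2 C2 E2 D2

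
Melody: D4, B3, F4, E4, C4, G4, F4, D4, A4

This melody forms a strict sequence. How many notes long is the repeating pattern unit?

3

There are 9 notes; a 3-note unit gives 3 cells:
D4 B3 F4 | E4 C4 G4 | F4 D4 A4
Each cell is the previous one up a 2nd — so the unit is 3 notes.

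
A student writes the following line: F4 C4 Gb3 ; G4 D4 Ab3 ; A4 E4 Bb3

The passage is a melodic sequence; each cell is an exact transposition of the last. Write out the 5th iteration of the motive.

C#5 G#4 D4

The 3-note cells begin on F4, G4, A4 — each up a 2nd from the last.
Continuing the starts: B4 → C#5.
So cell 5 is C#5 G#4 D4.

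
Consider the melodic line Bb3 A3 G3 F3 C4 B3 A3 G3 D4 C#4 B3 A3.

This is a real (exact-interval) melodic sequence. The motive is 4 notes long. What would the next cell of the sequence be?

Taking 4-note groups, the heads are Bb3, C4, D4: the pattern moves up a 2nd.
From E4 the exact shape gives E4 D#4 C#4 B3.

E4 D#4 C#4 B3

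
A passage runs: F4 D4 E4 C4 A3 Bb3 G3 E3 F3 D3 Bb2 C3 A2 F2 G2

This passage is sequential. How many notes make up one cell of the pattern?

There are 15 notes; a 3-note unit gives 5 cells:
F4 D4 E4 | C4 A3 Bb3 | G3 E3 F3 | D3 Bb2 C3 | A2 F2 G2
That's a consistent down a 4th shift per cell, and no other grouping gives one.

3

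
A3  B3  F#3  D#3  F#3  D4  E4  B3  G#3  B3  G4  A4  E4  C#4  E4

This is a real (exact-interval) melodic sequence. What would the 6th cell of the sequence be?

The 5-note cells begin on A3, D4, G4 — each up a 4th from the last.
Carrying on: C5 → F5 → Bb5.
Statement 6 starts on Bb5 and keeps the same exact contour: Bb5 C6 G5 E5 G5.

Bb5 C6 G5 E5 G5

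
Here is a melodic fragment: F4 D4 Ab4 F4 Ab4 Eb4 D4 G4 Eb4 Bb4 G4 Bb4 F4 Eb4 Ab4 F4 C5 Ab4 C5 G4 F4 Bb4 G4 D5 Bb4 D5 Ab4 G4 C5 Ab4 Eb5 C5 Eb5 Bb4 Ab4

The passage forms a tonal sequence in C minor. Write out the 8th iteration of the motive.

F5 D5 Ab5 F5 Ab5 Eb5 D5

The 7-note cells begin on F4, G4, Ab4, Bb4, C5 — each up a 2nd from the last.
Carrying on: D5 → Eb5 → F5.
From F5 the diatonic shape gives F5 D5 Ab5 F5 Ab5 Eb5 D5.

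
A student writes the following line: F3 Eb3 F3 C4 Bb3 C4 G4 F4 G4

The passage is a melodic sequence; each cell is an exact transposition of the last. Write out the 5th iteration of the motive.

Unit = 3 notes; the statements start on F3, C4, G4, moving up a 5th each time.
Extending up a 5th: D5 → A5.
Statement 5 starts on A5 and keeps the same exact contour: A5 G5 A5.

A5 G5 A5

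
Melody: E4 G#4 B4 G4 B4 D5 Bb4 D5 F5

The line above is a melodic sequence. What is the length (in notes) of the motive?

There are 9 notes; a 3-note unit gives 3 cells:
E4 G#4 B4 | G4 B4 D5 | Bb4 D5 F5
Each cell is the previous one up a 3rd — so the unit is 3 notes.

3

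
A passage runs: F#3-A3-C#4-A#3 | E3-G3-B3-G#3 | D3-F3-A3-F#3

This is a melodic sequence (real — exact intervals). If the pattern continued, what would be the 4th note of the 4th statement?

E3

With 4-note cells, note 4 of each statement runs A#3, G#3, F#3.
Each moves down a 2nd; the next is E3.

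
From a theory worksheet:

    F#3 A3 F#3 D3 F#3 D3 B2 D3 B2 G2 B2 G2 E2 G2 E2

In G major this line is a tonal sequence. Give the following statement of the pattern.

Taking 3-note groups, the heads are F#3, D3, B2, G2, E2: the pattern moves down a 3rd.
Statement 6 starts on C2 and keeps the same diatonic contour: C2 E2 C2.

C2 E2 C2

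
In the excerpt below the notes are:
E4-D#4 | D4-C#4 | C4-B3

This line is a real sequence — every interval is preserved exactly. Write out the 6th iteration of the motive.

Gb3 F3

Taking 2-note groups, the heads are E4, D4, C4: the pattern moves down a 2nd.
Extending down a 2nd: Bb3 → Ab3 → Gb3.
From Gb3 the exact shape gives Gb3 F3.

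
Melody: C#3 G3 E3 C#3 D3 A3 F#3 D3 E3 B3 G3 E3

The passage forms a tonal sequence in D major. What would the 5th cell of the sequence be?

G3 D4 B3 G3

The 4-note cells begin on C#3, D3, E3 — each up a 2nd from the last.
Continuing the starts: F#3 → G3.
From G3 the diatonic shape gives G3 D4 B3 G3.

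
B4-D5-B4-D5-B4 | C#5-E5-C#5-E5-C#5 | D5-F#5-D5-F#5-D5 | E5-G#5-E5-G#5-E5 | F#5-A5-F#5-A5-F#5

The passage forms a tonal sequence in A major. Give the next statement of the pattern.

G#5 B5 G#5 B5 G#5

The 5-note cells begin on B4, C#5, D5, E5, F#5 — each up a 2nd from the last.
So cell 6 is G#5 B5 G#5 B5 G#5.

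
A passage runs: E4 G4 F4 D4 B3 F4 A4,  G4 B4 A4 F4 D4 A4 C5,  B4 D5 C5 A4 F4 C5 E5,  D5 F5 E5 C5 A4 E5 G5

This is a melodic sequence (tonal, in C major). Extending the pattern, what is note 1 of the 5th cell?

With 7-note cells, note 1 of each statement runs E4, G4, B4, D5.
One more up a 3rd gives F5.

F5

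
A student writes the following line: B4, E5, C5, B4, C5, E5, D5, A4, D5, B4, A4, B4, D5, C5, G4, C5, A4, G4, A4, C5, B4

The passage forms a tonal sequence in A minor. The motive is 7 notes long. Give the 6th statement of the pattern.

With a 7-note motive the entries are B4, A4, G4, each down a 2nd from the previous.
Carrying on: F4 → E4 → D4.
From D4 the diatonic shape gives D4 G4 E4 D4 E4 G4 F4.

D4 G4 E4 D4 E4 G4 F4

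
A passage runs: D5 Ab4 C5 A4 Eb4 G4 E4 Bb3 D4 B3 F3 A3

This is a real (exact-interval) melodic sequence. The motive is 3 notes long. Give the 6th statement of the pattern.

The 3-note cells begin on D5, A4, E4, B3 — each down a 4th from the last.
Continuing the starts: F#3 → C#3.
So cell 6 is C#3 G2 B2.

C#3 G2 B2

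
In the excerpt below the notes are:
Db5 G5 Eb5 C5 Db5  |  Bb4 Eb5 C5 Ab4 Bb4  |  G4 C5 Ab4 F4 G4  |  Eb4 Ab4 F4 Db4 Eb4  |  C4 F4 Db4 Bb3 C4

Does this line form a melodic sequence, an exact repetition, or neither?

sequence

Each 5-note cell is the previous one transposed down a 3rd.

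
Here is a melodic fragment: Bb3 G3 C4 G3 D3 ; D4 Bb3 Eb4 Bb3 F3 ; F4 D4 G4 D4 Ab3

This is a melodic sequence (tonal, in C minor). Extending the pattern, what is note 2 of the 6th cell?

C5

With 5-note cells, note 2 of each statement runs G3, Bb3, D4.
Carrying that up a 3rd forward: F4 → Ab4 → C5.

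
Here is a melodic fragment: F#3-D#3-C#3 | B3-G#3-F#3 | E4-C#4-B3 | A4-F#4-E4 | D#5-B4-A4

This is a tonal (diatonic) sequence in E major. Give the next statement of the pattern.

The 3-note cells begin on F#3, B3, E4, A4, D#5 — each up a 4th from the last.
So cell 6 is G#5 E5 D#5.

G#5 E5 D#5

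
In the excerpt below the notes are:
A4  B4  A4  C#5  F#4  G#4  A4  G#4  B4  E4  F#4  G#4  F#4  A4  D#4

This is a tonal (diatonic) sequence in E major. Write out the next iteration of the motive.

The 5-note cells begin on A4, G#4, F#4 — each down a 2nd from the last.
From E4 the diatonic shape gives E4 F#4 E4 G#4 C#4.

E4 F#4 E4 G#4 C#4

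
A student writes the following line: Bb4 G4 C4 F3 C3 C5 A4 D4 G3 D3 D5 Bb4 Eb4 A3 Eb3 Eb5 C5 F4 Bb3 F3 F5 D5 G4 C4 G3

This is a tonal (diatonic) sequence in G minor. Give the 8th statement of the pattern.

Taking 5-note groups, the heads are Bb4, C5, D5, Eb5, F5: the pattern moves up a 2nd.
Carrying on: G5 → A5 → Bb5.
Statement 8 starts on Bb5 and keeps the same diatonic contour: Bb5 G5 C5 F4 C4.

Bb5 G5 C5 F4 C4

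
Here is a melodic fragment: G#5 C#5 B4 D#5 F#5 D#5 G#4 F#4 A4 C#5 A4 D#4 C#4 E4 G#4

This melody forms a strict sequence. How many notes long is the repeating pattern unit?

There are 15 notes; a 5-note unit gives 3 cells:
G#5 C#5 B4 D#5 F#5 | D#5 G#4 F#4 A4 C#5 | A4 D#4 C#4 E4 G#4
Each cell is the previous one down a 4th — so the unit is 5 notes.

5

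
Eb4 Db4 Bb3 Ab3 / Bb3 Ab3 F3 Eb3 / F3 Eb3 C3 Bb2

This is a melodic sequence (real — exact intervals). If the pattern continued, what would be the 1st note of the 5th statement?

G2

With 4-note cells, note 1 of each statement runs Eb4, Bb3, F3.
Extending down a 4th: C3 → G2.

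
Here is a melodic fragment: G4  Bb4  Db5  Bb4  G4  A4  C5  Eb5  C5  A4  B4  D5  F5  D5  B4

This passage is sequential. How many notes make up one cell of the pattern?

5

15 notes total. Splitting into 3 groups of 5:
G4 Bb4 Db5 Bb4 G4 | A4 C5 Eb5 C5 A4 | B4 D5 F5 D5 B4
Every group is a transposition up a 2nd of the one before; no shorter unit works.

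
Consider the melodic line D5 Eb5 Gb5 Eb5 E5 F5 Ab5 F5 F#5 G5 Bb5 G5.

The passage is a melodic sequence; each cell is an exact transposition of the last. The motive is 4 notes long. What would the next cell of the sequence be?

G#5 A5 C6 A5

With a 4-note motive the entries are D5, E5, F#5, each up a 2nd from the previous.
So cell 4 is G#5 A5 C6 A5.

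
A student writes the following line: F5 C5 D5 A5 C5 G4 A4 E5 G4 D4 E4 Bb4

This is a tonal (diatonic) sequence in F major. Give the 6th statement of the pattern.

Unit = 4 notes; the statements start on F5, C5, G4, moving down a 4th each time.
Continuing the starts: D4 → A3 → E3.
Statement 6 starts on E3 and keeps the same diatonic contour: E3 Bb2 C3 G3.

E3 Bb2 C3 G3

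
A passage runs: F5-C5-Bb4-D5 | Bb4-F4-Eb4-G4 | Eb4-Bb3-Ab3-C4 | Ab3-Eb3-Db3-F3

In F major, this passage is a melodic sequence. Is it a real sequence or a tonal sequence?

Each cell has the same semitone pattern (-5, -2, 4) — intervals are preserved exactly.
And Eb4 lies outside F major, so the sequence is real rather than tonal.

real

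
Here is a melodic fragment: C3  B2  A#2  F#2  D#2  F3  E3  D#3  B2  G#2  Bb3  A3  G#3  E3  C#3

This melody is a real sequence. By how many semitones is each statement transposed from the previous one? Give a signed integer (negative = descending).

5

Taking 5-note groups, the heads are C3, F3, Bb3: the pattern moves up a 4th.
C3→F3 is 53 − 48 = 5 semitones.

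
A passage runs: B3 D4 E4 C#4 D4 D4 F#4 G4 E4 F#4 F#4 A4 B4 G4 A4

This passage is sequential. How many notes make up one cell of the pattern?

5

There are 15 notes; a 5-note unit gives 3 cells:
B3 D4 E4 C#4 D4 | D4 F#4 G4 E4 F#4 | F#4 A4 B4 G4 A4
Every group is a transposition up a 3rd of the one before; no shorter unit works.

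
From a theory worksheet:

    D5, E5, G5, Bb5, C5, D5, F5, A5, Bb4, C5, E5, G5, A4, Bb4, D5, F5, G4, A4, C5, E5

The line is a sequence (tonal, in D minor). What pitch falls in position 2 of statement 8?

E4

Grouping in 4s, the 2nd note of each cell is E5, D5, C5, Bb4, A4.
Each moves down a 2nd. Continuing: G4 → F4 → E4.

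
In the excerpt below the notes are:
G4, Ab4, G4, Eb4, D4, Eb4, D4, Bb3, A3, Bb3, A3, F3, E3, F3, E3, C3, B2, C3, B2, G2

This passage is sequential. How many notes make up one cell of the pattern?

20 notes total. Splitting into 5 groups of 4:
G4 Ab4 G4 Eb4 | D4 Eb4 D4 Bb3 | A3 Bb3 A3 F3 | E3 F3 E3 C3 | B2 C3 B2 G2
Each cell is the previous one down a 4th — so the unit is 4 notes.

4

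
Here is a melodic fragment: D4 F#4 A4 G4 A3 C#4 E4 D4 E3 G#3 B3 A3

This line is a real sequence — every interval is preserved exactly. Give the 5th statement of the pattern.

Taking 4-note groups, the heads are D4, A3, E3: the pattern moves down a 4th.
Carrying on: B2 → F#2.
Statement 5 starts on F#2 and keeps the same exact contour: F#2 A#2 C#3 B2.

F#2 A#2 C#3 B2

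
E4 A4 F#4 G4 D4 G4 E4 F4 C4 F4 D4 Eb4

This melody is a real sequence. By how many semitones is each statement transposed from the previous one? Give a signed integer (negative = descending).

Taking 4-note groups, the heads are E4, D4, C4: the pattern moves down a 2nd.
E4 to D4 spans -2 semitones.

-2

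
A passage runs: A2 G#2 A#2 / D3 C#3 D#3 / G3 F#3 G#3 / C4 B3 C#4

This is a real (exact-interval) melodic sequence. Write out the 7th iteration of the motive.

Eb5 D5 E5

Taking 3-note groups, the heads are A2, D3, G3, C4: the pattern moves up a 4th.
Extending up a 4th: F4 → Bb4 → Eb5.
From Eb5 the exact shape gives Eb5 D5 E5.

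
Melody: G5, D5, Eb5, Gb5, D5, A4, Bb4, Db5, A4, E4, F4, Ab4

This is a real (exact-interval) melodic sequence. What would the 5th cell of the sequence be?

B3 F#3 G3 Bb3

The 4-note cells begin on G5, D5, A4 — each down a 4th from the last.
Extending down a 4th: E4 → B3.
From B3 the exact shape gives B3 F#3 G3 Bb3.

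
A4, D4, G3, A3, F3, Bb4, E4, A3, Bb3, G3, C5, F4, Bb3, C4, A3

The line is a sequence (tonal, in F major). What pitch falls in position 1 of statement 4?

The unit is 5 notes. Position-1 pitches of the 3 shown cells: A4, Bb4, C5.
From C5, up a 2nd gives D5.

D5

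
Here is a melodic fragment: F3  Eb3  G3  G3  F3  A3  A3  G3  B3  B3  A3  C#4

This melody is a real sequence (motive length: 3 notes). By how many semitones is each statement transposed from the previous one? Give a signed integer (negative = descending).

Taking 3-note groups, the heads are F3, G3, A3, B3: the pattern moves up a 2nd.
Counting half-steps from F3 to G3: 2.

2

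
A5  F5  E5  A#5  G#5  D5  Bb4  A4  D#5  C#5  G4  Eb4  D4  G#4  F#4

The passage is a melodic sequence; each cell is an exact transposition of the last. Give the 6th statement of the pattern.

Bb2 Gb2 F2 B2 A2

Taking 5-note groups, the heads are A5, D5, G4: the pattern moves down a 5th.
Extending down a 5th: C4 → F3 → Bb2.
Statement 6 starts on Bb2 and keeps the same exact contour: Bb2 Gb2 F2 B2 A2.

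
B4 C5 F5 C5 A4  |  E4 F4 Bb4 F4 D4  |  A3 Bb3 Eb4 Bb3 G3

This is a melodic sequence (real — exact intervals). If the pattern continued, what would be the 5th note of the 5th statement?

F2

With 5-note cells, note 5 of each statement runs A4, D4, G3.
Each moves down a 5th. Continuing: C3 → F2.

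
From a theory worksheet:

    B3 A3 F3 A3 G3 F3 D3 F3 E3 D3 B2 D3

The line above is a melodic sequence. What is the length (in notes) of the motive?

4

Try groups of 4 (3 cells in 12 notes):
B3 A3 F3 A3 | G3 F3 D3 F3 | E3 D3 B2 D3
Each cell is the previous one down a 3rd — so the unit is 4 notes.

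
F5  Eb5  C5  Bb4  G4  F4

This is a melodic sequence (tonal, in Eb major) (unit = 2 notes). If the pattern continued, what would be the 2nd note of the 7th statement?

Ab2

With 2-note cells, note 2 of each statement runs Eb5, Bb4, F4.
Each moves down a 4th. Continuing: C4 → G3 → D3 → Ab2.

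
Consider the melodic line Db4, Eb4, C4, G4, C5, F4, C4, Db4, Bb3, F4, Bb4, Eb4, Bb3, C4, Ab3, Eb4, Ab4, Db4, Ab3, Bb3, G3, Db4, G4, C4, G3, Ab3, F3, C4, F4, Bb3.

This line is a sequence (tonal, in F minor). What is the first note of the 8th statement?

Db3

Unit = 6 notes; the statements start on Db4, C4, Bb3, Ab3, G3, moving down a 2nd each time.
Continuing: F3 → Eb3 → Db3. Statement 8 starts on Db3.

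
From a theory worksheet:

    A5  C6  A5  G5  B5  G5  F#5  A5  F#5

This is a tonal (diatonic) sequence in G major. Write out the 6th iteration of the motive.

C5 E5 C5

Taking 3-note groups, the heads are A5, G5, F#5: the pattern moves down a 2nd.
Extending down a 2nd: E5 → D5 → C5.
From C5 the diatonic shape gives C5 E5 C5.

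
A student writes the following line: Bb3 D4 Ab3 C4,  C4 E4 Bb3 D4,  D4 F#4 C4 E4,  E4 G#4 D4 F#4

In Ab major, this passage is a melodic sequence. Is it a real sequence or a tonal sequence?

Each cell has the same semitone pattern (4, -6, 4) — intervals are preserved exactly.
And D4 lies outside Ab major, so the sequence is real rather than tonal.

real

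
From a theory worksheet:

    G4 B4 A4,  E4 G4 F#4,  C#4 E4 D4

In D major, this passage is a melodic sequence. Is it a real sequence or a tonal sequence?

Every note is diatonic to D major.
Cell 1 has +4 semitones from note 1 to 2, but cell 2 has +3 — the interval quality changes while the contour stays the same, which is the hallmark of a tonal sequence.

tonal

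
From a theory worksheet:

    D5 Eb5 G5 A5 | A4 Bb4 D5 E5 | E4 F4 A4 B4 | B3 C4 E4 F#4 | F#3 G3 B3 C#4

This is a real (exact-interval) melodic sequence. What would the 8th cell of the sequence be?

Unit = 4 notes; the statements start on D5, A4, E4, B3, F#3, moving down a 4th each time.
Carrying on: C#3 → G#2 → D#2.
Statement 8 starts on D#2 and keeps the same exact contour: D#2 E2 G#2 A#2.

D#2 E2 G#2 A#2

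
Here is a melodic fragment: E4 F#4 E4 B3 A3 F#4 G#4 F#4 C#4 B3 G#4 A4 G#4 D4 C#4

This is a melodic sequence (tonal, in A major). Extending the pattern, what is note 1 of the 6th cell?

C#5

Grouping in 5s, the 1st note of each cell is E4, F#4, G#4.
Each moves up a 2nd. Continuing: A4 → B4 → C#5.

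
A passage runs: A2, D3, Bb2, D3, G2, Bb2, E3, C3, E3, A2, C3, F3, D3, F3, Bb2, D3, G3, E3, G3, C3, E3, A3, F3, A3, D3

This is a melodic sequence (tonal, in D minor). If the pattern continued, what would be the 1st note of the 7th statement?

With 5-note cells, note 1 of each statement runs A2, Bb2, C3, D3, E3.
Each moves up a 2nd. Continuing: F3 → G3.

G3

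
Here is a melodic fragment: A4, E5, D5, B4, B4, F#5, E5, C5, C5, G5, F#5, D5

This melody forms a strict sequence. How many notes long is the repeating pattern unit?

4

There are 12 notes; a 4-note unit gives 3 cells:
A4 E5 D5 B4 | B4 F#5 E5 C5 | C5 G5 F#5 D5
Every group is a transposition up a 2nd of the one before; no shorter unit works.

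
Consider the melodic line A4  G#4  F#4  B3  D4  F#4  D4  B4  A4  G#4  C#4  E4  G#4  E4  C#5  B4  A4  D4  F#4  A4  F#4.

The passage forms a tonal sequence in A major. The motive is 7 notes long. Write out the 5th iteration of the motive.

E5 D5 C#5 F#4 A4 C#5 A4

Unit = 7 notes; the statements start on A4, B4, C#5, moving up a 2nd each time.
Carrying on: D5 → E5.
So cell 5 is E5 D5 C#5 F#4 A4 C#5 A4.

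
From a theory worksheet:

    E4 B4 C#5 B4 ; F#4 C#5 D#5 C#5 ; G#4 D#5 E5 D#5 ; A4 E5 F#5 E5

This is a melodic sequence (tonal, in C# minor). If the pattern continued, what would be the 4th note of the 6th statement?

The unit is 4 notes. Position-4 pitches of the 4 shown cells: B4, C#5, D#5, E5.
Carrying that up a 2nd forward: F#5 → G#5.

G#5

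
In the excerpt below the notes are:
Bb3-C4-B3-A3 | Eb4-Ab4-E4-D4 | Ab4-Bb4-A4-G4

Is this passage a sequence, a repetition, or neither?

Note 2 of cell 2 is Ab4; if this were a sequence it would be F4. No unit length gives a consistent transposition pattern.

neither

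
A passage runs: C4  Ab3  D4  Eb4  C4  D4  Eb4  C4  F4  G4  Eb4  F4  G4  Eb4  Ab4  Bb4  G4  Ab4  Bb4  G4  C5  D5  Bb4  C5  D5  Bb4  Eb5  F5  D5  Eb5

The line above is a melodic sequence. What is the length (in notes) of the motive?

6

Try groups of 6 (5 cells in 30 notes):
C4 Ab3 D4 Eb4 C4 D4 | Eb4 C4 F4 G4 Eb4 F4 | G4 Eb4 Ab4 Bb4 G4 Ab4 | Bb4 G4 C5 D5 Bb4 C5 | D5 Bb4 Eb5 F5 D5 Eb5
That's a consistent up a 3rd shift per cell, and no other grouping gives one.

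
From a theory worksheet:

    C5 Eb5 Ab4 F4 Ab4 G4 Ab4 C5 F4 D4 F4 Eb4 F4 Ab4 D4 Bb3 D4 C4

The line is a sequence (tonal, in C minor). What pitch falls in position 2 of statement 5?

With 6-note cells, note 2 of each statement runs Eb5, C5, Ab4.
Each moves down a 3rd. Continuing: F4 → D4.

D4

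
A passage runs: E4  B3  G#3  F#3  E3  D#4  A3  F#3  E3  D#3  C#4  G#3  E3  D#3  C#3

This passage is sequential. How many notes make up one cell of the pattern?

5

Try groups of 5 (3 cells in 15 notes):
E4 B3 G#3 F#3 E3 | D#4 A3 F#3 E3 D#3 | C#4 G#3 E3 D#3 C#3
That's a consistent down a 2nd shift per cell, and no other grouping gives one.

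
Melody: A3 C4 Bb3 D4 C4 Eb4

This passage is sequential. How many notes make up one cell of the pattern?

2

Try groups of 2 (3 cells in 6 notes):
A3 C4 | Bb3 D4 | C4 Eb4
That's a consistent up a 2nd shift per cell, and no other grouping gives one.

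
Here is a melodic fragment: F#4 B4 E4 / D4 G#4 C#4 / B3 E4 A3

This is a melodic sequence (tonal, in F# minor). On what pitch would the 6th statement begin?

Unit = 3 notes; the statements start on F#4, D4, B3, moving down a 3rd each time.
Extending the heads down a 3rd: G#3 → E3 → C#3.

C#3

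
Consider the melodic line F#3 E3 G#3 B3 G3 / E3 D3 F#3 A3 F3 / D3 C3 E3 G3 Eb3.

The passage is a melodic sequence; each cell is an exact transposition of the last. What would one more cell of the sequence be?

The 5-note cells begin on F#3, E3, D3 — each down a 2nd from the last.
So cell 4 is C3 Bb2 D3 F3 Db3.

C3 Bb2 D3 F3 Db3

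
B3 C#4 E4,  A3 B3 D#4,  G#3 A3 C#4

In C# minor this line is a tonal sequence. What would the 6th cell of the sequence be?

D#3 E3 G#3

Taking 3-note groups, the heads are B3, A3, G#3: the pattern moves down a 2nd.
Extending down a 2nd: F#3 → E3 → D#3.
From D#3 the diatonic shape gives D#3 E3 G#3.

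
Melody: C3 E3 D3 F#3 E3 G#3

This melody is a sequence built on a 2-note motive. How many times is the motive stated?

3

6 notes in groups of 2 gives 6/2 = 3 statements.
Starts: C3, D3, E3 — each up a 2nd.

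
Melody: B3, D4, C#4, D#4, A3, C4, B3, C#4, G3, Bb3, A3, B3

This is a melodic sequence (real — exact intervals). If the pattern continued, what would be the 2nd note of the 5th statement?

The unit is 4 notes. Position-2 pitches of the 3 shown cells: D4, C4, Bb3.
Each moves down a 2nd. Continuing: Ab3 → Gb3.

Gb3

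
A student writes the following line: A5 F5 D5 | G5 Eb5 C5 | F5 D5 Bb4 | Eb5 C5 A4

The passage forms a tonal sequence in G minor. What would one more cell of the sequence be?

With a 3-note motive the entries are A5, G5, F5, Eb5, each down a 2nd from the previous.
From D5 the diatonic shape gives D5 Bb4 G4.

D5 Bb4 G4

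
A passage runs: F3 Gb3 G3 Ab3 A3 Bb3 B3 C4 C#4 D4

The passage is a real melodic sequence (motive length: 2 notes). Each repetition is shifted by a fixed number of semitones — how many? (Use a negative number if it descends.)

Unit = 2 notes; the statements start on F3, G3, A3, B3, C#4, moving up a 2nd each time.
F3→G3 is 55 − 53 = 2 semitones.

2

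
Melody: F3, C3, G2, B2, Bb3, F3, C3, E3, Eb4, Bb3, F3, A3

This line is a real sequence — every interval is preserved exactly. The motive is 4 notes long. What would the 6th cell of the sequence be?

Gb5 Db5 Ab4 C5

The 4-note cells begin on F3, Bb3, Eb4 — each up a 4th from the last.
Continuing the starts: Ab4 → Db5 → Gb5.
From Gb5 the exact shape gives Gb5 Db5 Ab4 C5.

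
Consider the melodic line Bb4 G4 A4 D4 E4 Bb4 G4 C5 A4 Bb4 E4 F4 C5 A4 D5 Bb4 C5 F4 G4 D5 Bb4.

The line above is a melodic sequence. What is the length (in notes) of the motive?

7

There are 21 notes; a 7-note unit gives 3 cells:
Bb4 G4 A4 D4 E4 Bb4 G4 | C5 A4 Bb4 E4 F4 C5 A4 | D5 Bb4 C5 F4 G4 D5 Bb4
Each cell is the previous one up a 2nd — so the unit is 7 notes.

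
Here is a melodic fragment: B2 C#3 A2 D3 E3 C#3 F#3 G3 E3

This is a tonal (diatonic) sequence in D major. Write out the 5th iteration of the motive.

Unit = 3 notes; the statements start on B2, D3, F#3, moving up a 3rd each time.
Extending up a 3rd: A3 → C#4.
From C#4 the diatonic shape gives C#4 D4 B3.

C#4 D4 B3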